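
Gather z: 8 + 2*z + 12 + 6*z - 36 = 8*z - 16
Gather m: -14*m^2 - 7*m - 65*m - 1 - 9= -14*m^2 - 72*m - 10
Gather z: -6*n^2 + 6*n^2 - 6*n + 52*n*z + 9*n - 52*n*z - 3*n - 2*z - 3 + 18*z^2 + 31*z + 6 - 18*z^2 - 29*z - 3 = 0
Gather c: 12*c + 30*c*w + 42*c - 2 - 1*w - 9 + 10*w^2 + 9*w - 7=c*(30*w + 54) + 10*w^2 + 8*w - 18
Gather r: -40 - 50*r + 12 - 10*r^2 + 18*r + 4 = -10*r^2 - 32*r - 24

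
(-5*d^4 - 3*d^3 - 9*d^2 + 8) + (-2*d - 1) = -5*d^4 - 3*d^3 - 9*d^2 - 2*d + 7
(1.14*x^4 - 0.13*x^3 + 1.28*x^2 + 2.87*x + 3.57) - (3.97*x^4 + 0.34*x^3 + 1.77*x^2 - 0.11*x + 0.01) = -2.83*x^4 - 0.47*x^3 - 0.49*x^2 + 2.98*x + 3.56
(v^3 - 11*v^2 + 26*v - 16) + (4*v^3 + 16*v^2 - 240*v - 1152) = 5*v^3 + 5*v^2 - 214*v - 1168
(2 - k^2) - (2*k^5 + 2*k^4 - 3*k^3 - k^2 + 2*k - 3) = -2*k^5 - 2*k^4 + 3*k^3 - 2*k + 5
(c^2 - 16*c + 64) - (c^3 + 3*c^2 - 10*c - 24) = -c^3 - 2*c^2 - 6*c + 88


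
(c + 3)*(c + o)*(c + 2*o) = c^3 + 3*c^2*o + 3*c^2 + 2*c*o^2 + 9*c*o + 6*o^2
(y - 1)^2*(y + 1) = y^3 - y^2 - y + 1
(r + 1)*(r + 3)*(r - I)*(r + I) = r^4 + 4*r^3 + 4*r^2 + 4*r + 3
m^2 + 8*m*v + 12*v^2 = (m + 2*v)*(m + 6*v)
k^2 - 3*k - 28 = (k - 7)*(k + 4)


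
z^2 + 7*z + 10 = (z + 2)*(z + 5)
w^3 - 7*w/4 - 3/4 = (w - 3/2)*(w + 1/2)*(w + 1)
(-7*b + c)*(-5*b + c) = 35*b^2 - 12*b*c + c^2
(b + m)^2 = b^2 + 2*b*m + m^2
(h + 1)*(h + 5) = h^2 + 6*h + 5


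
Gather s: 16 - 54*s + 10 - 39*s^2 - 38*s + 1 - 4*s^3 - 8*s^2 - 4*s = -4*s^3 - 47*s^2 - 96*s + 27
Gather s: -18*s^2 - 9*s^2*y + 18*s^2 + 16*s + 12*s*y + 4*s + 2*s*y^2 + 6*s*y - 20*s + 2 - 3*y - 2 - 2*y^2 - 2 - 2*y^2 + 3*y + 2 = -9*s^2*y + s*(2*y^2 + 18*y) - 4*y^2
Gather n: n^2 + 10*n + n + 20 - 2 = n^2 + 11*n + 18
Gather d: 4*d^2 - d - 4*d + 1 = 4*d^2 - 5*d + 1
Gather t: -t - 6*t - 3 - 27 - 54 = -7*t - 84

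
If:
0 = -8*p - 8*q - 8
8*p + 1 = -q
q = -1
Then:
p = 0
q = -1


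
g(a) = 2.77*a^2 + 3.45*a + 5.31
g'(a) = 5.54*a + 3.45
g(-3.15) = 21.93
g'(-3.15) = -14.00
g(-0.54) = 4.25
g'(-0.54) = 0.46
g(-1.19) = 5.13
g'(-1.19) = -3.14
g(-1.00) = 4.63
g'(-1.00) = -2.09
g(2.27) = 27.42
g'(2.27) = 16.03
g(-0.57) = 4.24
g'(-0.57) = 0.29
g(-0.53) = 4.26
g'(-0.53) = 0.51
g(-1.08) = 4.81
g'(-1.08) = -2.53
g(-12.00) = 362.79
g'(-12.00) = -63.03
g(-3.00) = 19.89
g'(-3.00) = -13.17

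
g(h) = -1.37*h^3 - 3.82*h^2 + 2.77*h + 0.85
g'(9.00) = -398.90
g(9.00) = -1282.37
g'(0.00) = 2.77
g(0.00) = 0.85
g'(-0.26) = 4.48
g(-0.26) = -0.10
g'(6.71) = -233.54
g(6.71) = -566.45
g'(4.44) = -112.17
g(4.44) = -182.07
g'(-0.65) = 6.00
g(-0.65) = -2.19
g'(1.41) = -16.17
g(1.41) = -6.68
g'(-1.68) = 4.01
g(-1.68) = -8.09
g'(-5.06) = -63.80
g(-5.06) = 66.52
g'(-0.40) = 5.17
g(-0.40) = -0.78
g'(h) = -4.11*h^2 - 7.64*h + 2.77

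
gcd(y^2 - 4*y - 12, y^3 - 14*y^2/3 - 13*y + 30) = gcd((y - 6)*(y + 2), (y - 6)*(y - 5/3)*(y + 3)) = y - 6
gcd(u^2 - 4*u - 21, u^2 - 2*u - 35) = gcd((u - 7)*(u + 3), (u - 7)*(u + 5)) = u - 7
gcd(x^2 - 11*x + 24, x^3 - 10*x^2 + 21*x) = x - 3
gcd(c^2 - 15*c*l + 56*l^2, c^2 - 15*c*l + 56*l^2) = c^2 - 15*c*l + 56*l^2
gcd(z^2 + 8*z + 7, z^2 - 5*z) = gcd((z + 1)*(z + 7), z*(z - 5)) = 1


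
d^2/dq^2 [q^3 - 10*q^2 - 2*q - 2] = 6*q - 20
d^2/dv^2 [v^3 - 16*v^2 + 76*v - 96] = 6*v - 32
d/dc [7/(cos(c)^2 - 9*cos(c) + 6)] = 7*(2*cos(c) - 9)*sin(c)/(cos(c)^2 - 9*cos(c) + 6)^2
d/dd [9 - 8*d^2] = -16*d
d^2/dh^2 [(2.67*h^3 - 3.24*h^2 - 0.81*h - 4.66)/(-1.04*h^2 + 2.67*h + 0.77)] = (3.5527136788005e-15*h^5 - 2.8421709430404e-14*h^4 - 22.598742*h^3 + 12.87357*h^2 - 83.245698*h + 74.416238)/(1.124864*h^6 - 8.663616*h^5 + 19.743672*h^4 - 6.205347*h^3 - 14.617911*h^2 - 4.749129*h - 0.456533)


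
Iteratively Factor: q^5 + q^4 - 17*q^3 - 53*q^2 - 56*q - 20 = (q + 1)*(q^4 - 17*q^2 - 36*q - 20) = (q + 1)*(q + 2)*(q^3 - 2*q^2 - 13*q - 10) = (q + 1)*(q + 2)^2*(q^2 - 4*q - 5) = (q - 5)*(q + 1)*(q + 2)^2*(q + 1)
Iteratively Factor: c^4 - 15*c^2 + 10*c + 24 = (c + 1)*(c^3 - c^2 - 14*c + 24) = (c + 1)*(c + 4)*(c^2 - 5*c + 6) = (c - 3)*(c + 1)*(c + 4)*(c - 2)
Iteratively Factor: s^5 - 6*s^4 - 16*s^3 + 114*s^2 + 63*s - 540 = (s - 3)*(s^4 - 3*s^3 - 25*s^2 + 39*s + 180) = (s - 5)*(s - 3)*(s^3 + 2*s^2 - 15*s - 36) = (s - 5)*(s - 4)*(s - 3)*(s^2 + 6*s + 9) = (s - 5)*(s - 4)*(s - 3)*(s + 3)*(s + 3)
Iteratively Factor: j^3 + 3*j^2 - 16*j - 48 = (j - 4)*(j^2 + 7*j + 12) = (j - 4)*(j + 3)*(j + 4)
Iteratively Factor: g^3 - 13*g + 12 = (g + 4)*(g^2 - 4*g + 3) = (g - 1)*(g + 4)*(g - 3)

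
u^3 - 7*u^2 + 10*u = u*(u - 5)*(u - 2)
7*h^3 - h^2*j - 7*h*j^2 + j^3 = (-7*h + j)*(-h + j)*(h + j)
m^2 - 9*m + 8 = (m - 8)*(m - 1)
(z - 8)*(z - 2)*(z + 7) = z^3 - 3*z^2 - 54*z + 112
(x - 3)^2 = x^2 - 6*x + 9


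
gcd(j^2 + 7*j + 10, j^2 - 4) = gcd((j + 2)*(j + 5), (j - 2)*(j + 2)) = j + 2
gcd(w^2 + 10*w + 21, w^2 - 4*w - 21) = w + 3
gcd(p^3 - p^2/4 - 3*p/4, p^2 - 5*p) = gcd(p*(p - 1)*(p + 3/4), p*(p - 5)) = p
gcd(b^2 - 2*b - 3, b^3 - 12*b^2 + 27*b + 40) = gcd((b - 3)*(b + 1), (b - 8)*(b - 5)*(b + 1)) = b + 1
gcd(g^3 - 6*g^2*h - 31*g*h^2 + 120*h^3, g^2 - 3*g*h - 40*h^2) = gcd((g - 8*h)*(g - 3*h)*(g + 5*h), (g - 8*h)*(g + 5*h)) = g^2 - 3*g*h - 40*h^2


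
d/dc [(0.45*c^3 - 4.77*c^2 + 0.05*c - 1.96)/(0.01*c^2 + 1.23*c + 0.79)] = (0.0045*c^4 + 1.107*c^3 - 4.8011*c^2 - 7.4974*c + 2.4503)/(0.0001*c^4 + 0.0246*c^3 + 1.5287*c^2 + 1.9434*c + 0.6241)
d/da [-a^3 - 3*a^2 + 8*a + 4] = -3*a^2 - 6*a + 8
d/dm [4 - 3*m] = -3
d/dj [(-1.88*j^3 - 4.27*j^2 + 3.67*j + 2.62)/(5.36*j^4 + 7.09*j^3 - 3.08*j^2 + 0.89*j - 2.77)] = (10.0768*j^6 + 45.7744*j^5 - 22.9489*j^4 - 111.5598*j^3 - 32.6013*j^2 + 39.795*j - 12.4977)/(28.7296*j^8 + 76.0048*j^7 + 17.2505*j^6 - 34.1336*j^5 - 7.5878*j^4 - 44.761*j^3 + 17.8553*j^2 - 4.9306*j + 7.6729)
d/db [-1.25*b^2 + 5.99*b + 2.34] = 5.99 - 2.5*b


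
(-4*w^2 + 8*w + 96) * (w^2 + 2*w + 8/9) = -4*w^4 + 976*w^2/9 + 1792*w/9 + 256/3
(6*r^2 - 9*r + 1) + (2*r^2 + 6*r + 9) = 8*r^2 - 3*r + 10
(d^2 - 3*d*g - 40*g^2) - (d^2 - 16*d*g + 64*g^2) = 13*d*g - 104*g^2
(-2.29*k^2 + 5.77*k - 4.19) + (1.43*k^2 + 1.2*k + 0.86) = -0.86*k^2 + 6.97*k - 3.33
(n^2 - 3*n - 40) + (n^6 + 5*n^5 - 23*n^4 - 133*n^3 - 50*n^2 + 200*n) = n^6 + 5*n^5 - 23*n^4 - 133*n^3 - 49*n^2 + 197*n - 40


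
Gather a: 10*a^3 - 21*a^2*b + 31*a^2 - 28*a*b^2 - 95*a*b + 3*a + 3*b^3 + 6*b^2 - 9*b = 10*a^3 + a^2*(31 - 21*b) + a*(-28*b^2 - 95*b + 3) + 3*b^3 + 6*b^2 - 9*b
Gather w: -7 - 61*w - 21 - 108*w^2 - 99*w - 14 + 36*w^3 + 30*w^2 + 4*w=36*w^3 - 78*w^2 - 156*w - 42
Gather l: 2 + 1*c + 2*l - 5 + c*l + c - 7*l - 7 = 2*c + l*(c - 5) - 10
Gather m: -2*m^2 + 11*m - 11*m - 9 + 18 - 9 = -2*m^2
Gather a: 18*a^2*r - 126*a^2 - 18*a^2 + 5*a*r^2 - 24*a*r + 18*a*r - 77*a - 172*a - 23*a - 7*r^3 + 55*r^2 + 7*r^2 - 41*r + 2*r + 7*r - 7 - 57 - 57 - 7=a^2*(18*r - 144) + a*(5*r^2 - 6*r - 272) - 7*r^3 + 62*r^2 - 32*r - 128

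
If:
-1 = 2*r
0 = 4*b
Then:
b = 0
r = -1/2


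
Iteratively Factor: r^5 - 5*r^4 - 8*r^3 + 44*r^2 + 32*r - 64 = (r - 4)*(r^4 - r^3 - 12*r^2 - 4*r + 16) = (r - 4)*(r + 2)*(r^3 - 3*r^2 - 6*r + 8) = (r - 4)^2*(r + 2)*(r^2 + r - 2) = (r - 4)^2*(r - 1)*(r + 2)*(r + 2)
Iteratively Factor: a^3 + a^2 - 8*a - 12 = (a + 2)*(a^2 - a - 6) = (a + 2)^2*(a - 3)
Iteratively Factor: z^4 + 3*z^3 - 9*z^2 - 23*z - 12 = (z + 1)*(z^3 + 2*z^2 - 11*z - 12) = (z - 3)*(z + 1)*(z^2 + 5*z + 4) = (z - 3)*(z + 1)*(z + 4)*(z + 1)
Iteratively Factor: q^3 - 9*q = (q)*(q^2 - 9) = q*(q + 3)*(q - 3)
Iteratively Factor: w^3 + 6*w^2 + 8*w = (w)*(w^2 + 6*w + 8) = w*(w + 2)*(w + 4)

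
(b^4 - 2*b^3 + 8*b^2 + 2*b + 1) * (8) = 8*b^4 - 16*b^3 + 64*b^2 + 16*b + 8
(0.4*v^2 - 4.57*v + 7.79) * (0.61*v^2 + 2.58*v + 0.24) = 0.244*v^4 - 1.7557*v^3 - 6.9427*v^2 + 19.0014*v + 1.8696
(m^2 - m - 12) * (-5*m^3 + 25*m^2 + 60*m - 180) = -5*m^5 + 30*m^4 + 95*m^3 - 540*m^2 - 540*m + 2160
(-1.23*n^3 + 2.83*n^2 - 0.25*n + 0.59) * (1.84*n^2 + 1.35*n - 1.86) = -2.2632*n^5 + 3.5467*n^4 + 5.6483*n^3 - 4.5157*n^2 + 1.2615*n - 1.0974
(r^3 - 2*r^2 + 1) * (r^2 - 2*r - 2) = r^5 - 4*r^4 + 2*r^3 + 5*r^2 - 2*r - 2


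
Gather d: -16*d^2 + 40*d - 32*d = -16*d^2 + 8*d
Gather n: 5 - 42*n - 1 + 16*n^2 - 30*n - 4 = 16*n^2 - 72*n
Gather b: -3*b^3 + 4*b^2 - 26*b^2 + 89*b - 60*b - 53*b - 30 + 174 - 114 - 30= -3*b^3 - 22*b^2 - 24*b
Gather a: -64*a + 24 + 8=32 - 64*a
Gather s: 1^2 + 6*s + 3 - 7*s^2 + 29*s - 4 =-7*s^2 + 35*s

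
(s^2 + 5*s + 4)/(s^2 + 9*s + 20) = (s + 1)/(s + 5)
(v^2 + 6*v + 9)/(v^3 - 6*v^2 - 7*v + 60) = (v + 3)/(v^2 - 9*v + 20)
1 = 1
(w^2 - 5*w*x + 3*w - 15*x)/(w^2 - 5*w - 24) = (w - 5*x)/(w - 8)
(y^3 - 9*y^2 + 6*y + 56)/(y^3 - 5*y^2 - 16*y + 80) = (y^2 - 5*y - 14)/(y^2 - y - 20)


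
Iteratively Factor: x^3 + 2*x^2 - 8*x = (x - 2)*(x^2 + 4*x) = (x - 2)*(x + 4)*(x)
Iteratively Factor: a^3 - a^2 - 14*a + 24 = (a + 4)*(a^2 - 5*a + 6) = (a - 2)*(a + 4)*(a - 3)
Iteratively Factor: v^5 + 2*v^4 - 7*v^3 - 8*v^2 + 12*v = (v - 2)*(v^4 + 4*v^3 + v^2 - 6*v) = (v - 2)*(v + 3)*(v^3 + v^2 - 2*v) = (v - 2)*(v + 2)*(v + 3)*(v^2 - v) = (v - 2)*(v - 1)*(v + 2)*(v + 3)*(v)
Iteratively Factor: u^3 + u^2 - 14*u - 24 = (u - 4)*(u^2 + 5*u + 6) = (u - 4)*(u + 3)*(u + 2)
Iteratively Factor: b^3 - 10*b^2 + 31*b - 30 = (b - 2)*(b^2 - 8*b + 15) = (b - 3)*(b - 2)*(b - 5)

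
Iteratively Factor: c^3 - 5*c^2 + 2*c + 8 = (c + 1)*(c^2 - 6*c + 8) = (c - 4)*(c + 1)*(c - 2)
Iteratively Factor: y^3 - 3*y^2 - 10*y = (y - 5)*(y^2 + 2*y) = y*(y - 5)*(y + 2)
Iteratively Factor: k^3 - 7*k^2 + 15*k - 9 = (k - 3)*(k^2 - 4*k + 3) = (k - 3)*(k - 1)*(k - 3)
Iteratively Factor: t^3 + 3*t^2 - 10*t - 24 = (t + 2)*(t^2 + t - 12) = (t - 3)*(t + 2)*(t + 4)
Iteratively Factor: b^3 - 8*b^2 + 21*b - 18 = (b - 3)*(b^2 - 5*b + 6) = (b - 3)*(b - 2)*(b - 3)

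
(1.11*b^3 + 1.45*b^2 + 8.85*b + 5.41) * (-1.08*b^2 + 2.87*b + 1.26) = -1.1988*b^5 + 1.6197*b^4 - 3.9979*b^3 + 21.3837*b^2 + 26.6777*b + 6.8166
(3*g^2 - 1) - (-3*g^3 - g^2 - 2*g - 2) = 3*g^3 + 4*g^2 + 2*g + 1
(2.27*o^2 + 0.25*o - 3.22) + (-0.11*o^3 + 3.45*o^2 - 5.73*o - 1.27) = -0.11*o^3 + 5.72*o^2 - 5.48*o - 4.49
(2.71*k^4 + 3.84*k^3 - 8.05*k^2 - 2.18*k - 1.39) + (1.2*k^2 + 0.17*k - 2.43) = 2.71*k^4 + 3.84*k^3 - 6.85*k^2 - 2.01*k - 3.82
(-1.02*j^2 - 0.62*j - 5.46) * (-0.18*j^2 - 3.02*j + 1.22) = 0.1836*j^4 + 3.192*j^3 + 1.6108*j^2 + 15.7328*j - 6.6612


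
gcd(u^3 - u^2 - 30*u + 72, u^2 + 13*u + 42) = u + 6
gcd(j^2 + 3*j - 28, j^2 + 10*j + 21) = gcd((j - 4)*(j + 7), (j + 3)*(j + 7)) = j + 7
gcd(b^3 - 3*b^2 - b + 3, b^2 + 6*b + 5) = b + 1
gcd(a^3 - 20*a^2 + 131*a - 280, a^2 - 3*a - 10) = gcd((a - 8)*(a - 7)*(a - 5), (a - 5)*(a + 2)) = a - 5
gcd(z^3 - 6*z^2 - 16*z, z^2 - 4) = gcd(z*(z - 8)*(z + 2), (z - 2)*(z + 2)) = z + 2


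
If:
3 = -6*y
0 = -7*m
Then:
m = 0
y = -1/2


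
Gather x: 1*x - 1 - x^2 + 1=-x^2 + x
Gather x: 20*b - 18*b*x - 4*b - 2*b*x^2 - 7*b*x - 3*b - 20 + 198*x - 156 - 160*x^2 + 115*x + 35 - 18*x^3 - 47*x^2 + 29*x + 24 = 13*b - 18*x^3 + x^2*(-2*b - 207) + x*(342 - 25*b) - 117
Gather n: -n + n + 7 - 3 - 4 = 0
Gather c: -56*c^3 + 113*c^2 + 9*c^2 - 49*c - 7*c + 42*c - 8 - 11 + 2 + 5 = -56*c^3 + 122*c^2 - 14*c - 12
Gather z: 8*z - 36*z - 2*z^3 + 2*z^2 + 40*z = -2*z^3 + 2*z^2 + 12*z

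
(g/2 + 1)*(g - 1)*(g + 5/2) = g^3/2 + 7*g^2/4 + g/4 - 5/2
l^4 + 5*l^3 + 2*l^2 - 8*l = l*(l - 1)*(l + 2)*(l + 4)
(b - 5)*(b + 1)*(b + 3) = b^3 - b^2 - 17*b - 15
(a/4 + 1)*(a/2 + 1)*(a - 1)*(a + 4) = a^4/8 + 9*a^3/8 + 11*a^2/4 - 4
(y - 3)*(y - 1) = y^2 - 4*y + 3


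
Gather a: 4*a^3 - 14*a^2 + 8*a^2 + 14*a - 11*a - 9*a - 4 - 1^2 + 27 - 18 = 4*a^3 - 6*a^2 - 6*a + 4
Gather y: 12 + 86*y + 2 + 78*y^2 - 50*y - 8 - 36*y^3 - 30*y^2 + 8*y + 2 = -36*y^3 + 48*y^2 + 44*y + 8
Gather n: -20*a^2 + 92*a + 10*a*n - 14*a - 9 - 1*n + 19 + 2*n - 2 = -20*a^2 + 78*a + n*(10*a + 1) + 8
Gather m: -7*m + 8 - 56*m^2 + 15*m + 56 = -56*m^2 + 8*m + 64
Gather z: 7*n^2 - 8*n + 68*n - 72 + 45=7*n^2 + 60*n - 27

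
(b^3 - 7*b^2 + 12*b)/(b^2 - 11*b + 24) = b*(b - 4)/(b - 8)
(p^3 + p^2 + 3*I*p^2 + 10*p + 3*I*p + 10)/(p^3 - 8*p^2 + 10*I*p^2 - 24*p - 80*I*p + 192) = (p^3 + p^2*(1 + 3*I) + p*(10 + 3*I) + 10)/(p^3 + p^2*(-8 + 10*I) + p*(-24 - 80*I) + 192)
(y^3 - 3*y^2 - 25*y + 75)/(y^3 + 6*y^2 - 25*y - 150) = (y - 3)/(y + 6)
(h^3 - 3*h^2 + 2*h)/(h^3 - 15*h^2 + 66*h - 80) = h*(h - 1)/(h^2 - 13*h + 40)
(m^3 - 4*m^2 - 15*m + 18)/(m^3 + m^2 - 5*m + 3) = (m - 6)/(m - 1)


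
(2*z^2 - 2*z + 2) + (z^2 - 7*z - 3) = 3*z^2 - 9*z - 1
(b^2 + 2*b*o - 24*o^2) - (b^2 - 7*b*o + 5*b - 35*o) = 9*b*o - 5*b - 24*o^2 + 35*o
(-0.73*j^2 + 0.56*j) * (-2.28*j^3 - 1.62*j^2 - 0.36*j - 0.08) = 1.6644*j^5 - 0.0941999999999998*j^4 - 0.6444*j^3 - 0.1432*j^2 - 0.0448*j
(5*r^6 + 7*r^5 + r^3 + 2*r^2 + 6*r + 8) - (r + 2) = 5*r^6 + 7*r^5 + r^3 + 2*r^2 + 5*r + 6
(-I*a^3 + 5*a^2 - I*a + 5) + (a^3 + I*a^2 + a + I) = a^3 - I*a^3 + 5*a^2 + I*a^2 + a - I*a + 5 + I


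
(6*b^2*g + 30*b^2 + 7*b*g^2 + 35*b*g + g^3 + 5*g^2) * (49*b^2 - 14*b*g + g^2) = 294*b^4*g + 1470*b^4 + 259*b^3*g^2 + 1295*b^3*g - 43*b^2*g^3 - 215*b^2*g^2 - 7*b*g^4 - 35*b*g^3 + g^5 + 5*g^4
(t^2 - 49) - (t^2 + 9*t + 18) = -9*t - 67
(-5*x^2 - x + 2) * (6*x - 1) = -30*x^3 - x^2 + 13*x - 2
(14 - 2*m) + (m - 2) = 12 - m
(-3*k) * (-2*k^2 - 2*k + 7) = 6*k^3 + 6*k^2 - 21*k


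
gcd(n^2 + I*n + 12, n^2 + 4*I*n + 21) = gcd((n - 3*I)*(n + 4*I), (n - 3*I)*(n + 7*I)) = n - 3*I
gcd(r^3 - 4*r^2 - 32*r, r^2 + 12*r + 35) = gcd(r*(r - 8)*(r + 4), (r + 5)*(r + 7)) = 1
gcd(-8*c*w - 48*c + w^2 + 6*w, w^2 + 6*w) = w + 6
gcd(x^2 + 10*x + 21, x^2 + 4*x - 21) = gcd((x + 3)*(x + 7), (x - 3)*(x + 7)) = x + 7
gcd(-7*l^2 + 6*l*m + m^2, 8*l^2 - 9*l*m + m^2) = l - m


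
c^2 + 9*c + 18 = (c + 3)*(c + 6)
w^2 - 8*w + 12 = (w - 6)*(w - 2)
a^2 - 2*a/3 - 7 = (a - 3)*(a + 7/3)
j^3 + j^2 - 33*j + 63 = (j - 3)^2*(j + 7)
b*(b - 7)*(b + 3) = b^3 - 4*b^2 - 21*b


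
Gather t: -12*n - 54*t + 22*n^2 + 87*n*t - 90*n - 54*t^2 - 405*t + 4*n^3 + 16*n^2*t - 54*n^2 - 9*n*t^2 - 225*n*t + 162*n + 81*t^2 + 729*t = 4*n^3 - 32*n^2 + 60*n + t^2*(27 - 9*n) + t*(16*n^2 - 138*n + 270)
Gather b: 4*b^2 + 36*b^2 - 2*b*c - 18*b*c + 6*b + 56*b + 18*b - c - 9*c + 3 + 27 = 40*b^2 + b*(80 - 20*c) - 10*c + 30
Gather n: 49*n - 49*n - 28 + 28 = 0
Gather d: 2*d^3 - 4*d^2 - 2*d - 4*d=2*d^3 - 4*d^2 - 6*d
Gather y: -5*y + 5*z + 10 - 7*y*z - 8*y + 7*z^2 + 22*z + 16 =y*(-7*z - 13) + 7*z^2 + 27*z + 26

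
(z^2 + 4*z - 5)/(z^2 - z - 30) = (z - 1)/(z - 6)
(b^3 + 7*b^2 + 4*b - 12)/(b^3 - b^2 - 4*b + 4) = (b + 6)/(b - 2)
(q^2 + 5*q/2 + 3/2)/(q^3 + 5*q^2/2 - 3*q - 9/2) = (2*q + 3)/(2*q^2 + 3*q - 9)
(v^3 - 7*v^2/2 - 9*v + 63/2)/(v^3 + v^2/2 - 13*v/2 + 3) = (2*v^2 - 13*v + 21)/(2*v^2 - 5*v + 2)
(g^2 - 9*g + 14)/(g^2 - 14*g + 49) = (g - 2)/(g - 7)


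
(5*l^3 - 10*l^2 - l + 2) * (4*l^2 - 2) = 20*l^5 - 40*l^4 - 14*l^3 + 28*l^2 + 2*l - 4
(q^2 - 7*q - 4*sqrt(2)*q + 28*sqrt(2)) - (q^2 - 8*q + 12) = -4*sqrt(2)*q + q - 12 + 28*sqrt(2)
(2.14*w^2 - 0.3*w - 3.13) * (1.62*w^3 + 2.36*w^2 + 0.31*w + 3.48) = 3.4668*w^5 + 4.5644*w^4 - 5.1152*w^3 - 0.0325999999999987*w^2 - 2.0143*w - 10.8924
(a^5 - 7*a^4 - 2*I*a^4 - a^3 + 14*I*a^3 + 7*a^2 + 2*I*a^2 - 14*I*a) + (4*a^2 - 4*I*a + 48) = a^5 - 7*a^4 - 2*I*a^4 - a^3 + 14*I*a^3 + 11*a^2 + 2*I*a^2 - 18*I*a + 48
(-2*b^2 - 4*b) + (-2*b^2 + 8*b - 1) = -4*b^2 + 4*b - 1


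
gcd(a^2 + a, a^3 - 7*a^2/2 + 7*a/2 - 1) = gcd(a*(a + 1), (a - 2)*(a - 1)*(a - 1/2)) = 1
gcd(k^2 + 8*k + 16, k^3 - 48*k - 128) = k^2 + 8*k + 16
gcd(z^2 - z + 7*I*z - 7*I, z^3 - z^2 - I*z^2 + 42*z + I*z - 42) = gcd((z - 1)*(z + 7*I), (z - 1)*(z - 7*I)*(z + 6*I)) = z - 1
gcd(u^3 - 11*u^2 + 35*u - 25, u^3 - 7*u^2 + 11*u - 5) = u^2 - 6*u + 5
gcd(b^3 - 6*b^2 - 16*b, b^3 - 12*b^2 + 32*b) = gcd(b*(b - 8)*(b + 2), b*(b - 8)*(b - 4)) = b^2 - 8*b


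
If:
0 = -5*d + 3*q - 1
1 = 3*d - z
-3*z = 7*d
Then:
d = 3/16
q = 31/48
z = -7/16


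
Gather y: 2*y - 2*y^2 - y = -2*y^2 + y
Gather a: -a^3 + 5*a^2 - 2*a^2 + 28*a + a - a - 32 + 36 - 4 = -a^3 + 3*a^2 + 28*a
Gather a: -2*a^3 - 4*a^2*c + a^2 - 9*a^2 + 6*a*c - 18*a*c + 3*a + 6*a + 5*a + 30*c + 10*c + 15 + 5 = -2*a^3 + a^2*(-4*c - 8) + a*(14 - 12*c) + 40*c + 20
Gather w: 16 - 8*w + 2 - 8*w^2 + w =-8*w^2 - 7*w + 18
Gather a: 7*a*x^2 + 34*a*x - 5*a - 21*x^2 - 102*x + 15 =a*(7*x^2 + 34*x - 5) - 21*x^2 - 102*x + 15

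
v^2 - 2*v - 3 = (v - 3)*(v + 1)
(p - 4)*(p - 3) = p^2 - 7*p + 12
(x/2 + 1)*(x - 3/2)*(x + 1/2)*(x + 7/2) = x^4/2 + 9*x^3/4 + 3*x^2/8 - 89*x/16 - 21/8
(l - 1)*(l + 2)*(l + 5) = l^3 + 6*l^2 + 3*l - 10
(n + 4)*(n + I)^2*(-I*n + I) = -I*n^4 + 2*n^3 - 3*I*n^3 + 6*n^2 + 5*I*n^2 - 8*n + 3*I*n - 4*I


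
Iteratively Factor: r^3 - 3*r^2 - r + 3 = (r + 1)*(r^2 - 4*r + 3) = (r - 1)*(r + 1)*(r - 3)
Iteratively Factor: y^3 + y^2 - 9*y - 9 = (y + 3)*(y^2 - 2*y - 3) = (y - 3)*(y + 3)*(y + 1)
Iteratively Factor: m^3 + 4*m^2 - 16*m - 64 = (m - 4)*(m^2 + 8*m + 16) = (m - 4)*(m + 4)*(m + 4)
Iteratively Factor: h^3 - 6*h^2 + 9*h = (h)*(h^2 - 6*h + 9) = h*(h - 3)*(h - 3)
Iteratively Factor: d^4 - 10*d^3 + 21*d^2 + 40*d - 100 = (d + 2)*(d^3 - 12*d^2 + 45*d - 50) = (d - 5)*(d + 2)*(d^2 - 7*d + 10) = (d - 5)^2*(d + 2)*(d - 2)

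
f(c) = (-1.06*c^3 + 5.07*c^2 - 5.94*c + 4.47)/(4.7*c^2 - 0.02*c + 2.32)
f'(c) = (0.02 - 9.4*c)*(-1.06*c^3 + 5.07*c^2 - 5.94*c + 4.47)/(4.7*c^2 - 0.02*c + 2.32)^2 + (-3.18*c^2 + 10.14*c - 5.94)/(4.7*c^2 - 0.02*c + 2.32)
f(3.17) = 0.06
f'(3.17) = -0.15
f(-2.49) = 2.13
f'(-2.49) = -0.03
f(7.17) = -0.69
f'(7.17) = -0.21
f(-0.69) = 2.48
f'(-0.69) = 0.37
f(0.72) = 0.51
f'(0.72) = -0.79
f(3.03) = 0.08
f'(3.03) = -0.15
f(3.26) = 0.04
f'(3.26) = -0.15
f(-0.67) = 2.49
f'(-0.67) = 0.35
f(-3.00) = 2.16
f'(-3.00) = -0.09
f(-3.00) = 2.16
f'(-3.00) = -0.09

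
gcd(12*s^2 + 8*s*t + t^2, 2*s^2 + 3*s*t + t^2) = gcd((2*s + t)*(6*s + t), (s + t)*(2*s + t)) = 2*s + t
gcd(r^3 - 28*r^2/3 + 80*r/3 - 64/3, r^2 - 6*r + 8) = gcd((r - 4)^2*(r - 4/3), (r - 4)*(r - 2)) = r - 4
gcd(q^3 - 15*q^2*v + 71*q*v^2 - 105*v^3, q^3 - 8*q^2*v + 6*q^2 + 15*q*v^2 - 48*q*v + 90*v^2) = q^2 - 8*q*v + 15*v^2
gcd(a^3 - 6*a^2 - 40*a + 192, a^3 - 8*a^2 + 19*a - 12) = a - 4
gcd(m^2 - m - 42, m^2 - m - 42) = m^2 - m - 42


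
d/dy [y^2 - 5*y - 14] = 2*y - 5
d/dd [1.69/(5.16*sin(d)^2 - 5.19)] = -0.323743971844476*sin(2*d)/(0.497109826589595*cos(2*d) + 0.502890173410405)^2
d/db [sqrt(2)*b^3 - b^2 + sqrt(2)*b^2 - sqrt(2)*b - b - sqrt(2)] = 3*sqrt(2)*b^2 - 2*b + 2*sqrt(2)*b - sqrt(2) - 1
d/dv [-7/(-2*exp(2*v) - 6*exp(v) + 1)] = (-28*exp(v) - 42)*exp(v)/(2*exp(2*v) + 6*exp(v) - 1)^2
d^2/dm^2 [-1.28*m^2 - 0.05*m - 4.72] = -2.56000000000000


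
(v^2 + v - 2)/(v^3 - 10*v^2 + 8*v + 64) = (v - 1)/(v^2 - 12*v + 32)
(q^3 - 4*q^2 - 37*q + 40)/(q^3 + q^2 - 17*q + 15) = (q - 8)/(q - 3)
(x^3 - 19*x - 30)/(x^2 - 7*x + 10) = (x^2 + 5*x + 6)/(x - 2)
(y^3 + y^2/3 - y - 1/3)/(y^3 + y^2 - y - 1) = (y + 1/3)/(y + 1)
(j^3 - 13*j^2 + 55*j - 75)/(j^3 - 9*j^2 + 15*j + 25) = (j - 3)/(j + 1)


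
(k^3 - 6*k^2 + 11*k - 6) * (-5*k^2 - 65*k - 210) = -5*k^5 - 35*k^4 + 125*k^3 + 575*k^2 - 1920*k + 1260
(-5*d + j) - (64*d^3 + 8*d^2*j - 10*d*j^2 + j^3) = -64*d^3 - 8*d^2*j + 10*d*j^2 - 5*d - j^3 + j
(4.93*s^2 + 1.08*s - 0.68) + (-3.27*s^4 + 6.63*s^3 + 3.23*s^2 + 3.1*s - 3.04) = -3.27*s^4 + 6.63*s^3 + 8.16*s^2 + 4.18*s - 3.72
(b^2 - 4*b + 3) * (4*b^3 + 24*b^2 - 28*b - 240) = 4*b^5 + 8*b^4 - 112*b^3 - 56*b^2 + 876*b - 720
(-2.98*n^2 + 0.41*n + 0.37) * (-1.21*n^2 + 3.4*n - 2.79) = 3.6058*n^4 - 10.6281*n^3 + 9.2605*n^2 + 0.1141*n - 1.0323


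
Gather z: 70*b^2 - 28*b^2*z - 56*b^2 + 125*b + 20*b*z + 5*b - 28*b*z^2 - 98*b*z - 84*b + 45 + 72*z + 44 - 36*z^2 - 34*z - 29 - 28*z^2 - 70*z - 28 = 14*b^2 + 46*b + z^2*(-28*b - 64) + z*(-28*b^2 - 78*b - 32) + 32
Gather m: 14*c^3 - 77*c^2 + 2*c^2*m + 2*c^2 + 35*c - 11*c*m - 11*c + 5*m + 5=14*c^3 - 75*c^2 + 24*c + m*(2*c^2 - 11*c + 5) + 5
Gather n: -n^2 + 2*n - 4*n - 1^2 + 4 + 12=-n^2 - 2*n + 15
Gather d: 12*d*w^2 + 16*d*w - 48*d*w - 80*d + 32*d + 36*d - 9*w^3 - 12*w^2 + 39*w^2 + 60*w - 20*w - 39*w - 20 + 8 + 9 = d*(12*w^2 - 32*w - 12) - 9*w^3 + 27*w^2 + w - 3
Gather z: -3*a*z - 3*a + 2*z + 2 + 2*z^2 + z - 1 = -3*a + 2*z^2 + z*(3 - 3*a) + 1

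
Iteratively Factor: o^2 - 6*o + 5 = (o - 5)*(o - 1)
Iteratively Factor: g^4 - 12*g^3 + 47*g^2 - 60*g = (g)*(g^3 - 12*g^2 + 47*g - 60) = g*(g - 5)*(g^2 - 7*g + 12) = g*(g - 5)*(g - 4)*(g - 3)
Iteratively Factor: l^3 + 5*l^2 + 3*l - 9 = (l + 3)*(l^2 + 2*l - 3) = (l - 1)*(l + 3)*(l + 3)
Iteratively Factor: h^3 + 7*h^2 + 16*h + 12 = (h + 2)*(h^2 + 5*h + 6) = (h + 2)^2*(h + 3)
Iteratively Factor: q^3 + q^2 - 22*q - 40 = (q + 4)*(q^2 - 3*q - 10) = (q + 2)*(q + 4)*(q - 5)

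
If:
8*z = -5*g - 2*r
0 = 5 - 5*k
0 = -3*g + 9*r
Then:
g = -24*z/17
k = 1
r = -8*z/17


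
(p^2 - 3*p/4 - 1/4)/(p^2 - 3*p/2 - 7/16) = 4*(p - 1)/(4*p - 7)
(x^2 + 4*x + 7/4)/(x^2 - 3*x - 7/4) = (2*x + 7)/(2*x - 7)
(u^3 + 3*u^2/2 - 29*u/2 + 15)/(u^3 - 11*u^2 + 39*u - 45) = (2*u^3 + 3*u^2 - 29*u + 30)/(2*(u^3 - 11*u^2 + 39*u - 45))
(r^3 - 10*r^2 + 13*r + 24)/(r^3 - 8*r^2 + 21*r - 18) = (r^2 - 7*r - 8)/(r^2 - 5*r + 6)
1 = 1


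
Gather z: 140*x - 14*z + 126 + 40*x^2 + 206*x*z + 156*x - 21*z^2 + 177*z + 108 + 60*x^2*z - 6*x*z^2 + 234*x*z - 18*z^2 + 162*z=40*x^2 + 296*x + z^2*(-6*x - 39) + z*(60*x^2 + 440*x + 325) + 234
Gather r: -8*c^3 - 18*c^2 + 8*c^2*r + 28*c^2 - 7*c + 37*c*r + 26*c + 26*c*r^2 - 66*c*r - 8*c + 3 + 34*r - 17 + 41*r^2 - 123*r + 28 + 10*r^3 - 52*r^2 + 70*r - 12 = -8*c^3 + 10*c^2 + 11*c + 10*r^3 + r^2*(26*c - 11) + r*(8*c^2 - 29*c - 19) + 2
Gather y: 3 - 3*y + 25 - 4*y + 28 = 56 - 7*y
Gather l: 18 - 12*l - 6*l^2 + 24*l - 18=-6*l^2 + 12*l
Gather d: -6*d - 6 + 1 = -6*d - 5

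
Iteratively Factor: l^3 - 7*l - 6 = (l - 3)*(l^2 + 3*l + 2) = (l - 3)*(l + 2)*(l + 1)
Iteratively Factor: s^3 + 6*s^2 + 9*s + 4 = (s + 1)*(s^2 + 5*s + 4) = (s + 1)*(s + 4)*(s + 1)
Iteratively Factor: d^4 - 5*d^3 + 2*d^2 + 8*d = (d - 2)*(d^3 - 3*d^2 - 4*d) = (d - 2)*(d + 1)*(d^2 - 4*d) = (d - 4)*(d - 2)*(d + 1)*(d)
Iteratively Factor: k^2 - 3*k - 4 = (k + 1)*(k - 4)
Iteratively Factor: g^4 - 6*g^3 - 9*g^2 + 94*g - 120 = (g - 5)*(g^3 - g^2 - 14*g + 24) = (g - 5)*(g - 2)*(g^2 + g - 12) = (g - 5)*(g - 3)*(g - 2)*(g + 4)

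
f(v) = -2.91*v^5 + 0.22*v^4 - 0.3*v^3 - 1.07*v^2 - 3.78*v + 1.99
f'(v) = -14.55*v^4 + 0.88*v^3 - 0.9*v^2 - 2.14*v - 3.78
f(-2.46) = 279.50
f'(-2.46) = -549.91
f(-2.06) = 119.77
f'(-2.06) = -272.90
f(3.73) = -2101.03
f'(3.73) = -2795.04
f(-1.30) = 17.19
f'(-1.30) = -46.01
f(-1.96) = 94.97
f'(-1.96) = -224.40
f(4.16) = -3613.39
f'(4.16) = -4322.39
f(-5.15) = 10730.96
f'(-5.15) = -10371.92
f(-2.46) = 279.50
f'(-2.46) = -549.91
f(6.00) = -22467.05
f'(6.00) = -18715.74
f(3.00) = -716.39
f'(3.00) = -1173.09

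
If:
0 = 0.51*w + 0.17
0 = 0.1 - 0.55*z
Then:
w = -0.33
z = 0.18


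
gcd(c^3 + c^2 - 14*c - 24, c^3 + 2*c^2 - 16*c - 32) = c^2 - 2*c - 8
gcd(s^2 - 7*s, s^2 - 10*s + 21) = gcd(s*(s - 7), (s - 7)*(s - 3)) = s - 7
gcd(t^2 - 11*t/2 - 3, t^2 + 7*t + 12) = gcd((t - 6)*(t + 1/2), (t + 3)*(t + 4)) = 1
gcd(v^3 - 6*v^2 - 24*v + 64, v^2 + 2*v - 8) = v^2 + 2*v - 8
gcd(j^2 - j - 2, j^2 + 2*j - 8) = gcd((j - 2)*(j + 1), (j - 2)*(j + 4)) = j - 2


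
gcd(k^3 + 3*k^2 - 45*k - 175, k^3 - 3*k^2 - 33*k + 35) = k^2 - 2*k - 35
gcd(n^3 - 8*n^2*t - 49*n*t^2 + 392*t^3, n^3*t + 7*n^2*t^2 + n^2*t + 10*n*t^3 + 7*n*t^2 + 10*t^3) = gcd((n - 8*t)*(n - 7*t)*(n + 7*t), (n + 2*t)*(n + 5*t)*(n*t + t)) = 1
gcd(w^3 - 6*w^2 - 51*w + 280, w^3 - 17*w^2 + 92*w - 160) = w^2 - 13*w + 40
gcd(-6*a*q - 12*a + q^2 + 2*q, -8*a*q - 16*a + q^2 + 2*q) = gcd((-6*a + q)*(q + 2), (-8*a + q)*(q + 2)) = q + 2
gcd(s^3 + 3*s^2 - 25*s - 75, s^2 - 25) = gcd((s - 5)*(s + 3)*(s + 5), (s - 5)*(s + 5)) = s^2 - 25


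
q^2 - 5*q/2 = q*(q - 5/2)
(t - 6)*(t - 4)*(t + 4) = t^3 - 6*t^2 - 16*t + 96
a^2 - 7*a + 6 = (a - 6)*(a - 1)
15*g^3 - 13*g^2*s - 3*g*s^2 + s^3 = (-5*g + s)*(-g + s)*(3*g + s)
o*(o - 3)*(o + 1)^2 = o^4 - o^3 - 5*o^2 - 3*o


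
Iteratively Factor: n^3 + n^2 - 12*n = (n - 3)*(n^2 + 4*n) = n*(n - 3)*(n + 4)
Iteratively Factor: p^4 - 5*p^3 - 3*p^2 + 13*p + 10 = (p - 2)*(p^3 - 3*p^2 - 9*p - 5) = (p - 2)*(p + 1)*(p^2 - 4*p - 5) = (p - 5)*(p - 2)*(p + 1)*(p + 1)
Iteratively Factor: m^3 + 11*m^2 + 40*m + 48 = (m + 4)*(m^2 + 7*m + 12) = (m + 4)^2*(m + 3)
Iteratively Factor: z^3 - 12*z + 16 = (z - 2)*(z^2 + 2*z - 8) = (z - 2)^2*(z + 4)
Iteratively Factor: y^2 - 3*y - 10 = (y + 2)*(y - 5)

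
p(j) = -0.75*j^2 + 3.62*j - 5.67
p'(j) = 3.62 - 1.5*j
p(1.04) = -2.72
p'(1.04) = 2.06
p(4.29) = -3.94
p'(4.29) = -2.82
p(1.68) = -1.71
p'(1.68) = 1.10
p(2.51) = -1.31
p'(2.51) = -0.14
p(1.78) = -1.60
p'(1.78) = 0.95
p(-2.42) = -18.82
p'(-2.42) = 7.25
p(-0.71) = -8.62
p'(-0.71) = 4.68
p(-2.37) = -18.46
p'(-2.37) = 7.18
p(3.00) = -1.56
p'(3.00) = -0.88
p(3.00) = -1.56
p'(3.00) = -0.88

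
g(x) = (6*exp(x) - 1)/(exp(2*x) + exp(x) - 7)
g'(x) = (6*exp(x) - 1)*(-2*exp(2*x) - exp(x))/(exp(2*x) + exp(x) - 7)^2 + 6*exp(x)/(exp(2*x) + exp(x) - 7)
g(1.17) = 2.78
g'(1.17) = -7.16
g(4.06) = 0.10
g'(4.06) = -0.10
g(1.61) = 1.26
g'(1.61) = -1.71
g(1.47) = 1.54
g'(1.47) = -2.40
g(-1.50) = -0.05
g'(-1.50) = -0.20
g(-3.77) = 0.12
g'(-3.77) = -0.02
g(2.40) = 0.52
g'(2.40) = -0.52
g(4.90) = 0.04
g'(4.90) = -0.04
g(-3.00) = 0.10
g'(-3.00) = -0.04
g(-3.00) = 0.10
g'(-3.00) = -0.04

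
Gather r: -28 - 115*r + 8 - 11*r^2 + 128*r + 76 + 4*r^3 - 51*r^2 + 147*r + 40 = 4*r^3 - 62*r^2 + 160*r + 96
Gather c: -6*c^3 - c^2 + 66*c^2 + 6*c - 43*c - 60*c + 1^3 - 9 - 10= -6*c^3 + 65*c^2 - 97*c - 18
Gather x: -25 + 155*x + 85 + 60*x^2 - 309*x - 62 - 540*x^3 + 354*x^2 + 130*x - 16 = -540*x^3 + 414*x^2 - 24*x - 18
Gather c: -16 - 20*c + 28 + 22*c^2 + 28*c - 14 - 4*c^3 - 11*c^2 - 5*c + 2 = -4*c^3 + 11*c^2 + 3*c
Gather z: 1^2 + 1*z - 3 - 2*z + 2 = -z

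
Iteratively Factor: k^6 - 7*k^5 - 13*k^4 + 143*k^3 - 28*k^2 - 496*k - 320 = (k - 4)*(k^5 - 3*k^4 - 25*k^3 + 43*k^2 + 144*k + 80) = (k - 4)*(k + 4)*(k^4 - 7*k^3 + 3*k^2 + 31*k + 20) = (k - 4)*(k + 1)*(k + 4)*(k^3 - 8*k^2 + 11*k + 20) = (k - 5)*(k - 4)*(k + 1)*(k + 4)*(k^2 - 3*k - 4) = (k - 5)*(k - 4)^2*(k + 1)*(k + 4)*(k + 1)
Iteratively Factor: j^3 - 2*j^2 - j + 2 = (j - 2)*(j^2 - 1) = (j - 2)*(j + 1)*(j - 1)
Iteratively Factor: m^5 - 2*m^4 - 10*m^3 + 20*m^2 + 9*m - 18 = (m + 3)*(m^4 - 5*m^3 + 5*m^2 + 5*m - 6) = (m - 1)*(m + 3)*(m^3 - 4*m^2 + m + 6) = (m - 3)*(m - 1)*(m + 3)*(m^2 - m - 2) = (m - 3)*(m - 1)*(m + 1)*(m + 3)*(m - 2)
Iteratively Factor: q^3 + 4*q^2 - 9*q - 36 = (q + 3)*(q^2 + q - 12) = (q - 3)*(q + 3)*(q + 4)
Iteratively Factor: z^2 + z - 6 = (z - 2)*(z + 3)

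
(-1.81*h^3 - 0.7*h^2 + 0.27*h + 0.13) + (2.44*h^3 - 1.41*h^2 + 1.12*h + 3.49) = 0.63*h^3 - 2.11*h^2 + 1.39*h + 3.62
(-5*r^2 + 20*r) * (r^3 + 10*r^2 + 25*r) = -5*r^5 - 30*r^4 + 75*r^3 + 500*r^2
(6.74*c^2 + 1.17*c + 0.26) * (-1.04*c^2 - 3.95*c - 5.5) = -7.0096*c^4 - 27.8398*c^3 - 41.9619*c^2 - 7.462*c - 1.43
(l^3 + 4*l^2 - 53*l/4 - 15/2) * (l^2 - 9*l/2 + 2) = l^5 - l^4/2 - 117*l^3/4 + 481*l^2/8 + 29*l/4 - 15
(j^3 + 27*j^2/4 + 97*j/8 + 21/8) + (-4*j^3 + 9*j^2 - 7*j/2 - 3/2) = -3*j^3 + 63*j^2/4 + 69*j/8 + 9/8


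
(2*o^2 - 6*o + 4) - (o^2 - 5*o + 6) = o^2 - o - 2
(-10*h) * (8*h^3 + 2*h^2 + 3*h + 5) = -80*h^4 - 20*h^3 - 30*h^2 - 50*h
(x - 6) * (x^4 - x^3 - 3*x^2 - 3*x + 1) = x^5 - 7*x^4 + 3*x^3 + 15*x^2 + 19*x - 6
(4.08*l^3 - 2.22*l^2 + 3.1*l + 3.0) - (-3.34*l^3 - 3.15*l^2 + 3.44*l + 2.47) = 7.42*l^3 + 0.93*l^2 - 0.34*l + 0.53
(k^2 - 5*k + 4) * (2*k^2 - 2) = 2*k^4 - 10*k^3 + 6*k^2 + 10*k - 8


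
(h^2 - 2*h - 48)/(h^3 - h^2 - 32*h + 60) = (h - 8)/(h^2 - 7*h + 10)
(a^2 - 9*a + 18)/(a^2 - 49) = (a^2 - 9*a + 18)/(a^2 - 49)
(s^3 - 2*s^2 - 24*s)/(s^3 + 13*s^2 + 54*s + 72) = s*(s - 6)/(s^2 + 9*s + 18)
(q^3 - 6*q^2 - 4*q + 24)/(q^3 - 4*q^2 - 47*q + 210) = (q^2 - 4)/(q^2 + 2*q - 35)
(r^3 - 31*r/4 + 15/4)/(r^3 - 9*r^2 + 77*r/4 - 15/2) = (r + 3)/(r - 6)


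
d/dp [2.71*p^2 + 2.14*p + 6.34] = 5.42*p + 2.14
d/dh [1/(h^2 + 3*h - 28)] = (-2*h - 3)/(h^2 + 3*h - 28)^2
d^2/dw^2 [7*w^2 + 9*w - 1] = 14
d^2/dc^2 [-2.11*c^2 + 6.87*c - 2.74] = -4.22000000000000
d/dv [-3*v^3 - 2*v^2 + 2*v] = -9*v^2 - 4*v + 2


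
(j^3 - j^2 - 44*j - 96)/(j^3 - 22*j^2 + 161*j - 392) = (j^2 + 7*j + 12)/(j^2 - 14*j + 49)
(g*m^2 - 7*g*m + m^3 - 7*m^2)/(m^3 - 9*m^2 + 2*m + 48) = m*(g*m - 7*g + m^2 - 7*m)/(m^3 - 9*m^2 + 2*m + 48)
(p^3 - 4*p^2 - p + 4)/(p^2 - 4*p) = p - 1/p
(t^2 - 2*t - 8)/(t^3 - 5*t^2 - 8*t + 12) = (t - 4)/(t^2 - 7*t + 6)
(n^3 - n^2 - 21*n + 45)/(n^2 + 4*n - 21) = (n^2 + 2*n - 15)/(n + 7)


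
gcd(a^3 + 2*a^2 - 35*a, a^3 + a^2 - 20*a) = a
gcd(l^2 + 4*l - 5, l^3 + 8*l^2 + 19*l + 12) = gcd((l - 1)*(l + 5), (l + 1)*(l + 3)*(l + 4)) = 1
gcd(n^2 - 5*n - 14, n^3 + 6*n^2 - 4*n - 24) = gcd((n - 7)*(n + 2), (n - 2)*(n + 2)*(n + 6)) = n + 2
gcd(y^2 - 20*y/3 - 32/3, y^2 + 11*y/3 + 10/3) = 1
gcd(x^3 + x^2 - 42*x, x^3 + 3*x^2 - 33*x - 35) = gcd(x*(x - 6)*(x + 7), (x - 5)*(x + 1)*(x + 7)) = x + 7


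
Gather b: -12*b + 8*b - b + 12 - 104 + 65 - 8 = -5*b - 35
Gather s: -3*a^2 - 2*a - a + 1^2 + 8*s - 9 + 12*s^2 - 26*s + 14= -3*a^2 - 3*a + 12*s^2 - 18*s + 6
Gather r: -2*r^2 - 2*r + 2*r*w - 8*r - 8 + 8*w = -2*r^2 + r*(2*w - 10) + 8*w - 8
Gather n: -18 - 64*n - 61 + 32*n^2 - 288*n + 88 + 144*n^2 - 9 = 176*n^2 - 352*n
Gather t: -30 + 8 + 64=42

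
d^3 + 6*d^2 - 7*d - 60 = (d - 3)*(d + 4)*(d + 5)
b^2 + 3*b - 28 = (b - 4)*(b + 7)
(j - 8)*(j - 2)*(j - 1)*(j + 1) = j^4 - 10*j^3 + 15*j^2 + 10*j - 16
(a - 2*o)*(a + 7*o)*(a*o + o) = a^3*o + 5*a^2*o^2 + a^2*o - 14*a*o^3 + 5*a*o^2 - 14*o^3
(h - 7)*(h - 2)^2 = h^3 - 11*h^2 + 32*h - 28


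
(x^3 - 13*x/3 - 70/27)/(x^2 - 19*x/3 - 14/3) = (9*x^2 - 6*x - 35)/(9*(x - 7))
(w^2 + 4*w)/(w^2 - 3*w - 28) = w/(w - 7)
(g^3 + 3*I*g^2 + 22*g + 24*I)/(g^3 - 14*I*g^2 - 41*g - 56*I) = (g^2 + 2*I*g + 24)/(g^2 - 15*I*g - 56)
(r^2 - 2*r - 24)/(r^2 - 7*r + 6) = (r + 4)/(r - 1)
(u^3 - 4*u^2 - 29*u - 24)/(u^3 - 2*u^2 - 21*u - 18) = (u - 8)/(u - 6)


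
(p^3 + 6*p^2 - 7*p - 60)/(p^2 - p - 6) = (p^2 + 9*p + 20)/(p + 2)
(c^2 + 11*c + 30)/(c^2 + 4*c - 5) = (c + 6)/(c - 1)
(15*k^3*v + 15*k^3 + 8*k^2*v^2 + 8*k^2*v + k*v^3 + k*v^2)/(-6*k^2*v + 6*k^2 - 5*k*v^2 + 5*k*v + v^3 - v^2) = k*(15*k^2*v + 15*k^2 + 8*k*v^2 + 8*k*v + v^3 + v^2)/(-6*k^2*v + 6*k^2 - 5*k*v^2 + 5*k*v + v^3 - v^2)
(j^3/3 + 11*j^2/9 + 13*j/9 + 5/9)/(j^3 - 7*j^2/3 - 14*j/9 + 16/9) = (3*j^2 + 8*j + 5)/(9*j^2 - 30*j + 16)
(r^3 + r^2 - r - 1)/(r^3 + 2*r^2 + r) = (r - 1)/r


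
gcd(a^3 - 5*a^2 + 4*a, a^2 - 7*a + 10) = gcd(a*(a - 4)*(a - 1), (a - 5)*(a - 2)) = 1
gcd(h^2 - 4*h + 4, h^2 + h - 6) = h - 2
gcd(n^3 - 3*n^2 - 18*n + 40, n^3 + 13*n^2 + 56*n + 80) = n + 4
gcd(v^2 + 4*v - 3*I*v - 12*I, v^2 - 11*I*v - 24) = v - 3*I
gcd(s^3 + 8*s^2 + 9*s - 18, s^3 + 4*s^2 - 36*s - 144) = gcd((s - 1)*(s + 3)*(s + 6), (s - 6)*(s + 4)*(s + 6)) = s + 6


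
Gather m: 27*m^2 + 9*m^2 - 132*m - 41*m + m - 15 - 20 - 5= 36*m^2 - 172*m - 40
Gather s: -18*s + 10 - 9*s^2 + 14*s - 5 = -9*s^2 - 4*s + 5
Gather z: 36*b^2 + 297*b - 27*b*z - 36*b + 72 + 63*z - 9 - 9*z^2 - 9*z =36*b^2 + 261*b - 9*z^2 + z*(54 - 27*b) + 63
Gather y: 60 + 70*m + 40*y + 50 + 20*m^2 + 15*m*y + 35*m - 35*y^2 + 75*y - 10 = 20*m^2 + 105*m - 35*y^2 + y*(15*m + 115) + 100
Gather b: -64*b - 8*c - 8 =-64*b - 8*c - 8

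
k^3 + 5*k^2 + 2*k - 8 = (k - 1)*(k + 2)*(k + 4)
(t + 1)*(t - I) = t^2 + t - I*t - I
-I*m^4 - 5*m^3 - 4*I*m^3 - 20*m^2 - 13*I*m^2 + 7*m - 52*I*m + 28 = (m + 4)*(m - 7*I)*(m + I)*(-I*m + 1)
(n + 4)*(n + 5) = n^2 + 9*n + 20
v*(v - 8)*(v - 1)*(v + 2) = v^4 - 7*v^3 - 10*v^2 + 16*v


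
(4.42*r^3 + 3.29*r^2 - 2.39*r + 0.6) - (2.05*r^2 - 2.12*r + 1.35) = 4.42*r^3 + 1.24*r^2 - 0.27*r - 0.75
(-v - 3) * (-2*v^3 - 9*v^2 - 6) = 2*v^4 + 15*v^3 + 27*v^2 + 6*v + 18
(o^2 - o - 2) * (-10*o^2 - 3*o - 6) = -10*o^4 + 7*o^3 + 17*o^2 + 12*o + 12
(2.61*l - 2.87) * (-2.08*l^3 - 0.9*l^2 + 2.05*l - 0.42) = -5.4288*l^4 + 3.6206*l^3 + 7.9335*l^2 - 6.9797*l + 1.2054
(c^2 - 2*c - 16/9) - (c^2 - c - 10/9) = -c - 2/3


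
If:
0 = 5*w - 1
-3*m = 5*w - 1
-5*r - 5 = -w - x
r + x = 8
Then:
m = 0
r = 8/15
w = 1/5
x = 112/15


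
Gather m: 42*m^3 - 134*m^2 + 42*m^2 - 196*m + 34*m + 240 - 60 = 42*m^3 - 92*m^2 - 162*m + 180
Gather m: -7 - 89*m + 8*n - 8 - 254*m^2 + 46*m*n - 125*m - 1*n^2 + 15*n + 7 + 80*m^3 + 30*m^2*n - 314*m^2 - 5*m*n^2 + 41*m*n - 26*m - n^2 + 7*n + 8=80*m^3 + m^2*(30*n - 568) + m*(-5*n^2 + 87*n - 240) - 2*n^2 + 30*n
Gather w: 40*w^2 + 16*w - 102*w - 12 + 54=40*w^2 - 86*w + 42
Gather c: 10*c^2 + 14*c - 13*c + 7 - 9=10*c^2 + c - 2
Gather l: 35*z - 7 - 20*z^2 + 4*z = -20*z^2 + 39*z - 7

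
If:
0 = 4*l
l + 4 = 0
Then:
No Solution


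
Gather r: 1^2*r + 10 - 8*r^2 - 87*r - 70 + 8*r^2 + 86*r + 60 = 0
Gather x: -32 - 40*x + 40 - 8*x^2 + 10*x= -8*x^2 - 30*x + 8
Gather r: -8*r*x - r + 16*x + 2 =r*(-8*x - 1) + 16*x + 2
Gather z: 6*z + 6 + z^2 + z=z^2 + 7*z + 6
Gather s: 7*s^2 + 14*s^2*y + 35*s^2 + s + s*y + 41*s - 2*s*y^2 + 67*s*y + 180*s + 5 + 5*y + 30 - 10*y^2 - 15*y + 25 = s^2*(14*y + 42) + s*(-2*y^2 + 68*y + 222) - 10*y^2 - 10*y + 60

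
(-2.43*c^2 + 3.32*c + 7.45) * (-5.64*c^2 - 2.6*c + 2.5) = 13.7052*c^4 - 12.4068*c^3 - 56.725*c^2 - 11.07*c + 18.625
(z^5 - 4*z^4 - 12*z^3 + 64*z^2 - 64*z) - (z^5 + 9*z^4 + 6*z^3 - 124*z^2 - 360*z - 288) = -13*z^4 - 18*z^3 + 188*z^2 + 296*z + 288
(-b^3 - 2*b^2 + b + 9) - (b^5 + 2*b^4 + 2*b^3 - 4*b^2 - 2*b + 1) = -b^5 - 2*b^4 - 3*b^3 + 2*b^2 + 3*b + 8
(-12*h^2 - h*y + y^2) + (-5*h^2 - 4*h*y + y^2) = -17*h^2 - 5*h*y + 2*y^2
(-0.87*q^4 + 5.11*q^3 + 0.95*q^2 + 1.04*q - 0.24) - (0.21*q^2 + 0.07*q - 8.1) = -0.87*q^4 + 5.11*q^3 + 0.74*q^2 + 0.97*q + 7.86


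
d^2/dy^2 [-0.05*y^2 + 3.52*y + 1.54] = -0.100000000000000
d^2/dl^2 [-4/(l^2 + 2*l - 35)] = 8*(l^2 + 2*l - 4*(l + 1)^2 - 35)/(l^2 + 2*l - 35)^3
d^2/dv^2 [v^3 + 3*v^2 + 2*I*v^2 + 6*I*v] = 6*v + 6 + 4*I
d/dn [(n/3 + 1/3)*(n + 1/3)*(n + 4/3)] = n^2 + 16*n/9 + 19/27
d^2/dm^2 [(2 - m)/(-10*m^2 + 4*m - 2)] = (3*(4 - 5*m)*(5*m^2 - 2*m + 1) + 4*(m - 2)*(5*m - 1)^2)/(5*m^2 - 2*m + 1)^3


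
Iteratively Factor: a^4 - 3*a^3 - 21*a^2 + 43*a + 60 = (a + 4)*(a^3 - 7*a^2 + 7*a + 15) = (a - 3)*(a + 4)*(a^2 - 4*a - 5) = (a - 5)*(a - 3)*(a + 4)*(a + 1)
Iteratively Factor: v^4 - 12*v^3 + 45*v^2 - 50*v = (v - 5)*(v^3 - 7*v^2 + 10*v) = v*(v - 5)*(v^2 - 7*v + 10) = v*(v - 5)^2*(v - 2)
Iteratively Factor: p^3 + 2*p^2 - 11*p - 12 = (p - 3)*(p^2 + 5*p + 4) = (p - 3)*(p + 4)*(p + 1)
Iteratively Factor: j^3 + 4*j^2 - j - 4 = (j - 1)*(j^2 + 5*j + 4) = (j - 1)*(j + 1)*(j + 4)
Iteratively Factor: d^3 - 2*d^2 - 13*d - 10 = (d + 2)*(d^2 - 4*d - 5) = (d + 1)*(d + 2)*(d - 5)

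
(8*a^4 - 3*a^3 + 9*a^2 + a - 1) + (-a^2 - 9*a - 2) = 8*a^4 - 3*a^3 + 8*a^2 - 8*a - 3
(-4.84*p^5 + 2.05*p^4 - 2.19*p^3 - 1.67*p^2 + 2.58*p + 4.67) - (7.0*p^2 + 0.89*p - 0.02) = -4.84*p^5 + 2.05*p^4 - 2.19*p^3 - 8.67*p^2 + 1.69*p + 4.69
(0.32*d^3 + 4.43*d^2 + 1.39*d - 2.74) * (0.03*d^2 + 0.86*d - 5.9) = 0.0096*d^5 + 0.4081*d^4 + 1.9635*d^3 - 25.0238*d^2 - 10.5574*d + 16.166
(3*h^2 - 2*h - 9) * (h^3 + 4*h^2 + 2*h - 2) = 3*h^5 + 10*h^4 - 11*h^3 - 46*h^2 - 14*h + 18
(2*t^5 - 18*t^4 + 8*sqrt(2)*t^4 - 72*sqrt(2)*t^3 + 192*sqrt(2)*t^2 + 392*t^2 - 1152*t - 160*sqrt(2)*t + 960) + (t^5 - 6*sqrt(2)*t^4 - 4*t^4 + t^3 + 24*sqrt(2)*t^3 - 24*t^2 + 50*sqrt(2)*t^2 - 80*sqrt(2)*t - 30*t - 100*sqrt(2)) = 3*t^5 - 22*t^4 + 2*sqrt(2)*t^4 - 48*sqrt(2)*t^3 + t^3 + 242*sqrt(2)*t^2 + 368*t^2 - 1182*t - 240*sqrt(2)*t - 100*sqrt(2) + 960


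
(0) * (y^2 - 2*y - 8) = 0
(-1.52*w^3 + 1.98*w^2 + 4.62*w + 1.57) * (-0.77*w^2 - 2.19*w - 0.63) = 1.1704*w^5 + 1.8042*w^4 - 6.936*w^3 - 12.5741*w^2 - 6.3489*w - 0.9891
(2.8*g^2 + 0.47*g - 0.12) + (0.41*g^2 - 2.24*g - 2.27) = 3.21*g^2 - 1.77*g - 2.39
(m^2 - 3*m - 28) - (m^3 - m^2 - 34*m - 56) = -m^3 + 2*m^2 + 31*m + 28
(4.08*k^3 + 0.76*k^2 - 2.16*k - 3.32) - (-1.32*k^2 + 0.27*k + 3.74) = 4.08*k^3 + 2.08*k^2 - 2.43*k - 7.06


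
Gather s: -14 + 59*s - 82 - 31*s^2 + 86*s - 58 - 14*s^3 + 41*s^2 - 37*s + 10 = -14*s^3 + 10*s^2 + 108*s - 144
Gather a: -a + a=0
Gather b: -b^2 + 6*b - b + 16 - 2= -b^2 + 5*b + 14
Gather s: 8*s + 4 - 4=8*s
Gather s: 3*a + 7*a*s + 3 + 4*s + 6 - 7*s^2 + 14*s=3*a - 7*s^2 + s*(7*a + 18) + 9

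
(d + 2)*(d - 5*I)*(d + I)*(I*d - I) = I*d^4 + 4*d^3 + I*d^3 + 4*d^2 + 3*I*d^2 - 8*d + 5*I*d - 10*I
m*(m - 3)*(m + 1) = m^3 - 2*m^2 - 3*m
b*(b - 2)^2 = b^3 - 4*b^2 + 4*b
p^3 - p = p*(p - 1)*(p + 1)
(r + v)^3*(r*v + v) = r^4*v + 3*r^3*v^2 + r^3*v + 3*r^2*v^3 + 3*r^2*v^2 + r*v^4 + 3*r*v^3 + v^4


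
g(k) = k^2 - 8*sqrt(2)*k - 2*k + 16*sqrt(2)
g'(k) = 2*k - 8*sqrt(2) - 2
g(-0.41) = 28.25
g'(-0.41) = -14.13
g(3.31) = -10.48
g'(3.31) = -6.69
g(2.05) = -0.46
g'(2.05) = -9.21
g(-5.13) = 117.24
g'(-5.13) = -23.57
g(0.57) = 15.36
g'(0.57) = -12.17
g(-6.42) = 149.32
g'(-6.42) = -26.15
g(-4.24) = 97.06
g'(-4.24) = -21.79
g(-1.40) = 43.23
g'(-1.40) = -16.11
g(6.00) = -21.25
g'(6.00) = -1.31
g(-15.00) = 447.33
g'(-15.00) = -43.31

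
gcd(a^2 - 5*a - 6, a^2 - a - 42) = 1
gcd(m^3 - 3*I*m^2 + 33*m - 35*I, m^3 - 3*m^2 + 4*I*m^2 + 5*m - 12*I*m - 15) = m^2 + 4*I*m + 5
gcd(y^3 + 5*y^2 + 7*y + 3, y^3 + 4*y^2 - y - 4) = y + 1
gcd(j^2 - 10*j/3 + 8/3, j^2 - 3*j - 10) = 1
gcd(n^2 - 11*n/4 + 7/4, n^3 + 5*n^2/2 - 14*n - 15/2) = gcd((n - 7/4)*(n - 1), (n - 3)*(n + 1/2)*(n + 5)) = 1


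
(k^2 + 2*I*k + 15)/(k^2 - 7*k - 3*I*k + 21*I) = (k + 5*I)/(k - 7)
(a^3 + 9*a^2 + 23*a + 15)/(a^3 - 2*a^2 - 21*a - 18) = (a + 5)/(a - 6)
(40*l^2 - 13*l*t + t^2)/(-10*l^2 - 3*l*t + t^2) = (-8*l + t)/(2*l + t)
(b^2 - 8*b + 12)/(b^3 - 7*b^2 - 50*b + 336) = (b - 2)/(b^2 - b - 56)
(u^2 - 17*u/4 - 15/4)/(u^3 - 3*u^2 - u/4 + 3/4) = (4*u^2 - 17*u - 15)/(4*u^3 - 12*u^2 - u + 3)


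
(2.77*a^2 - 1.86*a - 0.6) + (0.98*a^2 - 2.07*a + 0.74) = 3.75*a^2 - 3.93*a + 0.14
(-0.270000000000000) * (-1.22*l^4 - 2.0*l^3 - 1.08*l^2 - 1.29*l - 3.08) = 0.3294*l^4 + 0.54*l^3 + 0.2916*l^2 + 0.3483*l + 0.8316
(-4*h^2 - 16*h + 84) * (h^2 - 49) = -4*h^4 - 16*h^3 + 280*h^2 + 784*h - 4116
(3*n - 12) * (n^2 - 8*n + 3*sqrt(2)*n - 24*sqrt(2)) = 3*n^3 - 36*n^2 + 9*sqrt(2)*n^2 - 108*sqrt(2)*n + 96*n + 288*sqrt(2)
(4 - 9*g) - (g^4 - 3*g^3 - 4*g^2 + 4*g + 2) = -g^4 + 3*g^3 + 4*g^2 - 13*g + 2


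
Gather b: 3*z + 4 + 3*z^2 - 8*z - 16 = 3*z^2 - 5*z - 12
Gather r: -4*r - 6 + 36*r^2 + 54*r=36*r^2 + 50*r - 6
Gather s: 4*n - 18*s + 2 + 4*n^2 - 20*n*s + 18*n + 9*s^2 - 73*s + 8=4*n^2 + 22*n + 9*s^2 + s*(-20*n - 91) + 10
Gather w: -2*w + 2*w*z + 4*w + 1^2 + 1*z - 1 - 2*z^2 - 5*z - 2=w*(2*z + 2) - 2*z^2 - 4*z - 2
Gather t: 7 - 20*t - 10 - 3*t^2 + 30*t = -3*t^2 + 10*t - 3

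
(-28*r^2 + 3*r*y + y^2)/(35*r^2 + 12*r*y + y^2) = (-4*r + y)/(5*r + y)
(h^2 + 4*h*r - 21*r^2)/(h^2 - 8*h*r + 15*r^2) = (-h - 7*r)/(-h + 5*r)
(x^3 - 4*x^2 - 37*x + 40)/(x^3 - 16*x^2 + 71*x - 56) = (x + 5)/(x - 7)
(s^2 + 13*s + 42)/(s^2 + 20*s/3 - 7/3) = 3*(s + 6)/(3*s - 1)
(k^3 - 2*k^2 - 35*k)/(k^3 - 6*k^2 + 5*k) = (k^2 - 2*k - 35)/(k^2 - 6*k + 5)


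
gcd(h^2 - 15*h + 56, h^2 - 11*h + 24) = h - 8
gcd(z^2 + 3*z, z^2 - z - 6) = 1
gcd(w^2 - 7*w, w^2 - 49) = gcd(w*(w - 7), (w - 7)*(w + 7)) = w - 7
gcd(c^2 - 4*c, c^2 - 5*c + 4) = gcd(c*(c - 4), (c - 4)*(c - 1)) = c - 4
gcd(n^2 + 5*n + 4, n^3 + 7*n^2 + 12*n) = n + 4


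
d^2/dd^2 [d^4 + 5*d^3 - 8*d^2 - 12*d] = 12*d^2 + 30*d - 16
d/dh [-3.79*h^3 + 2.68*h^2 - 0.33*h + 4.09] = -11.37*h^2 + 5.36*h - 0.33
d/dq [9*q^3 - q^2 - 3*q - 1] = 27*q^2 - 2*q - 3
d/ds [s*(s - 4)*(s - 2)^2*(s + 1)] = 5*s^4 - 28*s^3 + 36*s^2 + 8*s - 16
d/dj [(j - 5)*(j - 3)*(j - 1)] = 3*j^2 - 18*j + 23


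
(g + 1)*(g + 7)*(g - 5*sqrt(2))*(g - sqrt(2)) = g^4 - 6*sqrt(2)*g^3 + 8*g^3 - 48*sqrt(2)*g^2 + 17*g^2 - 42*sqrt(2)*g + 80*g + 70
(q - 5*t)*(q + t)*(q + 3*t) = q^3 - q^2*t - 17*q*t^2 - 15*t^3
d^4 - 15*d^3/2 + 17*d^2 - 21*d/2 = d*(d - 7/2)*(d - 3)*(d - 1)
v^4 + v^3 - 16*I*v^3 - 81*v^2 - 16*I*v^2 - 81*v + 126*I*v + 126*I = (v + 1)*(v - 7*I)*(v - 6*I)*(v - 3*I)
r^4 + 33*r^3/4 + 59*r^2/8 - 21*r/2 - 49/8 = (r - 1)*(r + 1/2)*(r + 7/4)*(r + 7)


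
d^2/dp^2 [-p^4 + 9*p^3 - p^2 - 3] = -12*p^2 + 54*p - 2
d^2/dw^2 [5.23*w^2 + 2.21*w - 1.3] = 10.4600000000000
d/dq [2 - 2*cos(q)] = 2*sin(q)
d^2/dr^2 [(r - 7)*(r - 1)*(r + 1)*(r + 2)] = 12*r^2 - 30*r - 30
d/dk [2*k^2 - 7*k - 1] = 4*k - 7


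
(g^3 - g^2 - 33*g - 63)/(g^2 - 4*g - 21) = g + 3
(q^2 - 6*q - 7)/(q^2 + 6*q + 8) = (q^2 - 6*q - 7)/(q^2 + 6*q + 8)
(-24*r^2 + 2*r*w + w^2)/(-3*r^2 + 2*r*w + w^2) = (-24*r^2 + 2*r*w + w^2)/(-3*r^2 + 2*r*w + w^2)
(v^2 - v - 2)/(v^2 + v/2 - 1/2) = 2*(v - 2)/(2*v - 1)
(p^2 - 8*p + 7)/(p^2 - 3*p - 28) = (p - 1)/(p + 4)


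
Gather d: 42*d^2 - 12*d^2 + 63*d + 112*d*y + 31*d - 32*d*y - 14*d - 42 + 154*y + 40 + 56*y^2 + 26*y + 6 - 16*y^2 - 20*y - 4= 30*d^2 + d*(80*y + 80) + 40*y^2 + 160*y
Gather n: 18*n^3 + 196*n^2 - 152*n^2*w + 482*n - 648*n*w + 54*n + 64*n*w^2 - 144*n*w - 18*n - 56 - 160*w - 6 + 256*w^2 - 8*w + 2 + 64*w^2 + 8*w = 18*n^3 + n^2*(196 - 152*w) + n*(64*w^2 - 792*w + 518) + 320*w^2 - 160*w - 60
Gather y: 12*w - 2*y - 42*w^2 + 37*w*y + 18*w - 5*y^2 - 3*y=-42*w^2 + 30*w - 5*y^2 + y*(37*w - 5)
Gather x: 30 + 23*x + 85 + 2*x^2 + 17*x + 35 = 2*x^2 + 40*x + 150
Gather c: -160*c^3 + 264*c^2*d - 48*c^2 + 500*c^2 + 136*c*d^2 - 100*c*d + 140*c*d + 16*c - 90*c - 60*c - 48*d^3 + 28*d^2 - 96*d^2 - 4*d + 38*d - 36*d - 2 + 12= -160*c^3 + c^2*(264*d + 452) + c*(136*d^2 + 40*d - 134) - 48*d^3 - 68*d^2 - 2*d + 10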